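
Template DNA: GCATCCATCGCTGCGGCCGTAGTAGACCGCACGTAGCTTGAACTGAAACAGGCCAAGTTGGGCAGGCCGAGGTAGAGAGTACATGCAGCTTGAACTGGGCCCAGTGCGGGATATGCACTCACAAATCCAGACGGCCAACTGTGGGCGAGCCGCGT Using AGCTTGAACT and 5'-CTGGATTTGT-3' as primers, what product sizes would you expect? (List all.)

The forward primer AGCTTGAACT matches the top strand at positions 35–44, 87–96.
The reverse primer's reverse complement is ACAAATCCAG, matching at positions 121–130.
Each forward site pairs with the reverse site to give a product ending at position 130: sizes 96, 44 bp.

96 bp, 44 bp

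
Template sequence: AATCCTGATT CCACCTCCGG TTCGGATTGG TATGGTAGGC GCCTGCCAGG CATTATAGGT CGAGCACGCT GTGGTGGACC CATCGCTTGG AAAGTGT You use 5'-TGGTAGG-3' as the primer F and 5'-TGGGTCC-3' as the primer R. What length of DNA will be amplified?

50 bp

The forward primer matches the template at positions 33–39.
The reverse primer's reverse complement is GGACCCA, which matches the template at positions 76–82.
The product runs from position 33 to position 82, so its length is 82 − 33 + 1 = 50 bp.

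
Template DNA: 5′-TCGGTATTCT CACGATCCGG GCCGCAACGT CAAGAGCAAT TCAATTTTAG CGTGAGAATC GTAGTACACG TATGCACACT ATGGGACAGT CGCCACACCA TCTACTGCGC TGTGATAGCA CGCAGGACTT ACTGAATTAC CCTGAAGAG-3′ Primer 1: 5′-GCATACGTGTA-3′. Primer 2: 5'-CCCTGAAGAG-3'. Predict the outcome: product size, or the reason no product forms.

No product — the primers' 3' ends point away from each other.

Primer 1 (GCATACGTGTA) has reverse complement TACACGTATGC, which matches the top strand at positions 65–75; primer 1 anneals to the top strand there with its 3' end pointing upstream toward position 65.
Primer 2 (CCCTGAAGAG) matches the top strand directly at positions 140–149; it anneals to the bottom strand with its 3' end pointing downstream toward position 149.
The 3' ends diverge (primer 1 extends toward position 1, primer 2 toward position 149), so the primers never converge on a shared product.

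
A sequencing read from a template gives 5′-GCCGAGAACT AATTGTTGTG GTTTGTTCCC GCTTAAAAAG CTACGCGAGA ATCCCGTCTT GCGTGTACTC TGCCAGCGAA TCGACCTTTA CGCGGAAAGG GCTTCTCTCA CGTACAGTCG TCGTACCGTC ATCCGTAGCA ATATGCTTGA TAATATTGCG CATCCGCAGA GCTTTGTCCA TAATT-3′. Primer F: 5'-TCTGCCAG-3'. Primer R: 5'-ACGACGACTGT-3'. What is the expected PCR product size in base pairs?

The forward primer matches the template at positions 69–76.
The reverse primer's reverse complement is ACAGTCGTCGT, which matches the template at positions 114–124.
Product length = (reverse-primer end) − (forward-primer start) + 1 = 124 − 69 + 1 = 56 bp.

56 bp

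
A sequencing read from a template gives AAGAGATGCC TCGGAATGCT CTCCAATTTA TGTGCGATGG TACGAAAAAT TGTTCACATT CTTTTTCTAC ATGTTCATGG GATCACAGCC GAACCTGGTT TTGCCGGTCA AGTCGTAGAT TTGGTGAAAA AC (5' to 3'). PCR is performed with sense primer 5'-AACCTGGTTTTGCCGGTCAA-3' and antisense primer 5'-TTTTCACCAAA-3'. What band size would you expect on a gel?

Forward primer AACCTGGTTTTGCCGGTCAA is found on the top strand at positions 92–111.
The reverse primer's reverse complement is TTTGGTGAAAA, which matches the template at positions 120–130.
Product length = (reverse-primer end) − (forward-primer start) + 1 = 130 − 92 + 1 = 39 bp.

39 bp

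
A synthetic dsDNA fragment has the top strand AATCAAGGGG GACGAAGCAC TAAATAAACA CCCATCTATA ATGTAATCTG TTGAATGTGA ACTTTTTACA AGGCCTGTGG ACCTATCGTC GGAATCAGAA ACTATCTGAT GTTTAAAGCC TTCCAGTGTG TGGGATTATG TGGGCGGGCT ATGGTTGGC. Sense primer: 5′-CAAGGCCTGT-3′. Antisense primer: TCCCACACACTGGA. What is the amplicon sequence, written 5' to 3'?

The forward primer matches the template at positions 69–78.
The reverse primer's reverse complement is TCCAGTGTGTGGGA, which matches the template at positions 122–135.
The product is the template from position 69 through 135 (67 bp).

5'-CAAGGCCTGTGGACCTATCGTCGGAATCAGAAACTATCTGATGTTTAAAGCCTTCCAGTGTGTGGGA-3'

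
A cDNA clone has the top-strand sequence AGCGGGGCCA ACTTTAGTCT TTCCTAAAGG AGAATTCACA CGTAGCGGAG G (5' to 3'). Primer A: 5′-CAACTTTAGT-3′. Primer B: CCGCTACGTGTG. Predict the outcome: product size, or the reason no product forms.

Yes — a 40 bp product.

Primer A (CAACTTTAGT) matches the top strand at positions 9–18; it acts as a forward primer.
Primer B's reverse complement is CACACGTAGCGG, matching the top strand at positions 37–48; it acts as a reverse primer.
The 3' ends face each other across positions 9–48, giving a 40 bp product.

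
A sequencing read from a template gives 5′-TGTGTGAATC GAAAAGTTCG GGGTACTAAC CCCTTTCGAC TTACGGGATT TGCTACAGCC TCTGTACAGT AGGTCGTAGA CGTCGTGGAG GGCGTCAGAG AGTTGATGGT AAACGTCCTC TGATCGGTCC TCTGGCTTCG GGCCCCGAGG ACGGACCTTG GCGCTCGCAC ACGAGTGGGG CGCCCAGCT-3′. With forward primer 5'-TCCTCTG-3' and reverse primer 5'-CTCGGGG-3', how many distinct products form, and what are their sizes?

The forward primer TCCTCTG matches the top strand at positions 116–122, 128–134.
The reverse primer's reverse complement is CCCCGAG, matching at positions 143–149.
Each forward site pairs with the reverse site to give a product ending at position 149: sizes 34, 22 bp.

Two products: 34 bp, 22 bp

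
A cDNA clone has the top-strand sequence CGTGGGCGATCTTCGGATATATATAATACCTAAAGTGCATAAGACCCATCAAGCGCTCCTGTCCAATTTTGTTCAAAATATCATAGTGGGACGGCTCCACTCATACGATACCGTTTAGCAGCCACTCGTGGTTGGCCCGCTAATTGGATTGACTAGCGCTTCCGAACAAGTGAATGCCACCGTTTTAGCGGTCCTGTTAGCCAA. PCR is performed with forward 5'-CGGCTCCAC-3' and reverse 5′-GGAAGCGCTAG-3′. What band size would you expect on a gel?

72 bp

Forward primer CGGCTCCAC is found on the top strand at positions 92–100.
Reverse complement of the reverse primer: CTAGCGCTTCC. This occurs on the top strand at positions 153–163.
The product runs from position 92 to position 163, so its length is 163 − 92 + 1 = 72 bp.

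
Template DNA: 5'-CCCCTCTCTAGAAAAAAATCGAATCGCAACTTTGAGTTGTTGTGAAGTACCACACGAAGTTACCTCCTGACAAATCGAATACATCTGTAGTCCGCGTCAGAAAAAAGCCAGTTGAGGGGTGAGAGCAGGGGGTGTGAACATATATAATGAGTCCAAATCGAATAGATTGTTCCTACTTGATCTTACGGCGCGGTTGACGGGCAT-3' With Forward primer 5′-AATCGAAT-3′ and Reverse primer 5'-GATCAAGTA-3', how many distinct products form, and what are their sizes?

The forward primer AATCGAAT matches the top strand at positions 17–24, 73–80, 156–163.
The reverse primer's reverse complement is TACTTGATC, matching at positions 174–182.
Each forward site pairs with the reverse site to give a product ending at position 182: sizes 166, 110, 27 bp.

Three products: 166 bp, 110 bp, 27 bp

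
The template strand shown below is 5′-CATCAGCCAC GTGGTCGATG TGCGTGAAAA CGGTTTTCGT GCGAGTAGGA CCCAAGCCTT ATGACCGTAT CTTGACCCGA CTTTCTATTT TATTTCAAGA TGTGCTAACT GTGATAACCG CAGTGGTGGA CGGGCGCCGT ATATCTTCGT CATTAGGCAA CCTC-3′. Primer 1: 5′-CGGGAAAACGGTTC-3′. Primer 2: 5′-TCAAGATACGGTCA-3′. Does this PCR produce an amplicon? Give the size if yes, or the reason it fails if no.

Primer 1 (CGGGAAAACGGTTC) does not match the top strand, and its reverse complement GAACCGTTTTCCCG does not match either.
With no annealing site for primer 1, no amplification occurs.

No product — primer 1 has no binding site in the template.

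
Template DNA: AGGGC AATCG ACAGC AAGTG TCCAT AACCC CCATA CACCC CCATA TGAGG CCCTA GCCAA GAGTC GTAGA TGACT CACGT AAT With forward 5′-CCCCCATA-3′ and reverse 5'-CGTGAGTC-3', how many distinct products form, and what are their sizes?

Two products: 52 bp, 42 bp

The forward primer CCCCCATA matches the top strand at positions 28–35, 38–45.
The reverse primer's reverse complement is GACTCACG, matching at positions 72–79.
Each forward site pairs with the reverse site to give a product ending at position 79: sizes 52, 42 bp.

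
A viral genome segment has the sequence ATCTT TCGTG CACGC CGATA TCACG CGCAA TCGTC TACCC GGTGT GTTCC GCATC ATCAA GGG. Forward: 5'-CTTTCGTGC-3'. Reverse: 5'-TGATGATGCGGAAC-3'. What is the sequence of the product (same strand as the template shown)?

Scanning the template, CTTTCGTGC occurs at positions 3–11; this primer anneals to the bottom strand there with its 3' end pointing downstream.
Reverse complement of the reverse primer: GTTCCGCATCATCA. This occurs on the top strand at positions 46–59.
The product is the template from position 3 through 59 (57 bp).

5'-CTTTCGTGCACGCCGATATCACGCGCAATCGTCTACCCGGTGTGTTCCGCATCATCA-3'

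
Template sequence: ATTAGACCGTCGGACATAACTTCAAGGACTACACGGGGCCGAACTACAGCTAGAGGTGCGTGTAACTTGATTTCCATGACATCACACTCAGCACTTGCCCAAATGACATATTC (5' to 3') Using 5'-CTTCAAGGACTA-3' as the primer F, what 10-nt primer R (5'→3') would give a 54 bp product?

5'-AAATCAAGTT-3'

The forward primer binds at positions 20–31, so a 54 bp product ends at position 20 + 54 − 1 = 73.
The reverse primer anneals to the top strand over positions 64–73, i.e. to AACTTGATTT.
Its sequence written 5'→3' is the reverse complement: AAATCAAGTT.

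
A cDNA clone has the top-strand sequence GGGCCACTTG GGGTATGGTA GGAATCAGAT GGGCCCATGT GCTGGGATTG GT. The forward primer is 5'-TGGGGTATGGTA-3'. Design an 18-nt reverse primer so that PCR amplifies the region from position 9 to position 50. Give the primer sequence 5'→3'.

5'-CAATCCCAGCACATGGGC-3'

The product's 3' end on the top strand is position 50.
The reverse primer anneals to the top strand over positions 33–50, i.e. to GCCCATGTGCTGGGATTG.
Its sequence written 5'→3' is the reverse complement: CAATCCCAGCACATGGGC.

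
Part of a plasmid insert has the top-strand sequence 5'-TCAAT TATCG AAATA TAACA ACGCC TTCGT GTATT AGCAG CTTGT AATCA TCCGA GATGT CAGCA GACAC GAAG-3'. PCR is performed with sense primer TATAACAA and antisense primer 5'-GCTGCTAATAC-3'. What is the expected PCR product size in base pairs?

28 bp

The forward primer matches the template at positions 14–21.
Taking the reverse complement of GCTGCTAATAC gives GTATTAGCAGC, found at positions 31–41 on the template; the primer anneals here to the top strand with its 3' end pointing upstream.
Amplicon spans positions 14–41: 28 bp.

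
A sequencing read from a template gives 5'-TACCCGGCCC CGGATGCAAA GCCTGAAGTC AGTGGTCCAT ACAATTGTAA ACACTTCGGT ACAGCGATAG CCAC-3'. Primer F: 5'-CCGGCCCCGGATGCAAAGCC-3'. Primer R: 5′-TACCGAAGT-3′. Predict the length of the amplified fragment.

The forward primer matches the template at positions 4–23.
Taking the reverse complement of TACCGAAGT gives ACTTCGGTA, found at positions 53–61 on the template; the primer anneals here to the top strand with its 3' end pointing upstream.
The product runs from position 4 to position 61, so its length is 61 − 4 + 1 = 58 bp.

58 bp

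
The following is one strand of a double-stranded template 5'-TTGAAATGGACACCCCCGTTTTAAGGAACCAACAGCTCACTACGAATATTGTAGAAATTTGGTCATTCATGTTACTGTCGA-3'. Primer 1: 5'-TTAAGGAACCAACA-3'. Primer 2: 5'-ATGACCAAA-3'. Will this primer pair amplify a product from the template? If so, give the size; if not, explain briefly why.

Yes — a 46 bp product.

Primer 1 (TTAAGGAACCAACA) matches the top strand at positions 21–34; it acts as a forward primer.
Primer 2's reverse complement is TTTGGTCAT, matching the top strand at positions 58–66; it acts as a reverse primer.
The 3' ends face each other across positions 21–66, giving a 46 bp product.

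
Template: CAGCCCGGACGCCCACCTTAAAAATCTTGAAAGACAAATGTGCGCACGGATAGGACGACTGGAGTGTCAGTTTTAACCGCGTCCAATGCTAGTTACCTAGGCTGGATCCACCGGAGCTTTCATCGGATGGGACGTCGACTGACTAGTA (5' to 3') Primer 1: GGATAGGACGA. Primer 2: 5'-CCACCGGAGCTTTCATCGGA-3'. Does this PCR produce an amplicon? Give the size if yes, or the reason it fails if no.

No product — both primers anneal to the same strand and extend in the same direction.

Primer 1 (GGATAGGACGA) matches the top strand at positions 48–58 (3' end points downstream).
Primer 2 (CCACCGGAGCTTTCATCGGA) also matches the top strand directly, at positions 108–127 — its reverse complement TCCGATGAAAGCTCCGGTGG is not present.
Both primers anneal to the bottom strand with 3' ends pointing the same way, so neither can prime synthesis back toward the other.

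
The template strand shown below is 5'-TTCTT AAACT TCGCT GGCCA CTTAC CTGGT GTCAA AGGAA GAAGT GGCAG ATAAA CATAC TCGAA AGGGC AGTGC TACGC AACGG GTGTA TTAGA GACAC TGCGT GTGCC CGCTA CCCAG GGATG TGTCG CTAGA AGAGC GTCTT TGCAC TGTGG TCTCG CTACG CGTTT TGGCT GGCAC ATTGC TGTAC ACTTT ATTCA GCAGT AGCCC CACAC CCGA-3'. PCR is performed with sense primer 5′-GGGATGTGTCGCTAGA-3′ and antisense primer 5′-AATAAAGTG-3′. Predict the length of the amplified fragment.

The forward primer matches the template at positions 120–135.
Reverse complement of the reverse primer: CACTTTATT. This occurs on the top strand at positions 190–198.
Amplicon spans positions 120–198: 79 bp.

79 bp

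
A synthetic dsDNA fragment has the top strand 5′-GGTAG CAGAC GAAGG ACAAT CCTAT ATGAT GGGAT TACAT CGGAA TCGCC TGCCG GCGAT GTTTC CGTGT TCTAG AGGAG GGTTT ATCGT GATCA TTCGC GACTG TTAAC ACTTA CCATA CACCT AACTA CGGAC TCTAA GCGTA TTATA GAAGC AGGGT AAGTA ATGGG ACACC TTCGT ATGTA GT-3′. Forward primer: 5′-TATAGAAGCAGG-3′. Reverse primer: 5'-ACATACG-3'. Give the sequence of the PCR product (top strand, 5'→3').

Scanning the template, TATAGAAGCAGG occurs at positions 147–158; this primer anneals to the bottom strand there with its 3' end pointing downstream.
Taking the reverse complement of ACATACG gives CGTATGT, found at positions 178–184 on the template; the primer anneals here to the top strand with its 3' end pointing upstream.
The product is the template from position 147 through 184 (38 bp).

5'-TATAGAAGCAGGGTAAGTAATGGGACACCTTCGTATGT-3'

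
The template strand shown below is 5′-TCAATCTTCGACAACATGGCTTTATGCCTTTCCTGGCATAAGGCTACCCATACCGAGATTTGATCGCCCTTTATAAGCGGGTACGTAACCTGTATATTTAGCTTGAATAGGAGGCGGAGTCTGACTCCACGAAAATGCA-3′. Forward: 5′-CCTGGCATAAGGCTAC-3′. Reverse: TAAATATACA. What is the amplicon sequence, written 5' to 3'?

Scanning the template, CCTGGCATAAGGCTAC occurs at positions 32–47; this primer anneals to the bottom strand there with its 3' end pointing downstream.
Reverse complement of the reverse primer: TGTATATTTA. This occurs on the top strand at positions 91–100.
The product is the template from position 32 through 100 (69 bp).

5'-CCTGGCATAAGGCTACCCATACCGAGATTTGATCGCCCTTTATAAGCGGGTACGTAACCTGTATATTTA-3'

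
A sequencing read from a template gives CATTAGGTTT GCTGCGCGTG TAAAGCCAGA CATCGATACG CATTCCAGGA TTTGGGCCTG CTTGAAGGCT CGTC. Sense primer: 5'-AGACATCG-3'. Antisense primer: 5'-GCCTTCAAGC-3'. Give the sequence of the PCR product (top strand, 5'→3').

5'-AGACATCGATACGCATTCCAGGATTTGGGCCTGCTTGAAGGC-3'

Forward primer AGACATCG is found on the top strand at positions 28–35.
Reverse complement of the reverse primer: GCTTGAAGGC. This occurs on the top strand at positions 60–69.
The product is the template from position 28 through 69 (42 bp).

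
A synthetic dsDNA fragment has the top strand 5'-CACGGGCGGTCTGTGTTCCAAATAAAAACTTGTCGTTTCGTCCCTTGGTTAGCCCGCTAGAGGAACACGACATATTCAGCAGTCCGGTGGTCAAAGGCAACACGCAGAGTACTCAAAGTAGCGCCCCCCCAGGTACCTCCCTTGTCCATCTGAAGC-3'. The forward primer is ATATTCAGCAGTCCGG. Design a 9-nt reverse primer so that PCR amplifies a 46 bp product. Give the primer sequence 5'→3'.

5'-TTTGAGTAC-3'

The forward primer binds at positions 72–87, so a 46 bp product ends at position 72 + 46 − 1 = 117.
The reverse primer anneals to the top strand over positions 109–117, i.e. to GTACTCAAA.
Its sequence written 5'→3' is the reverse complement: TTTGAGTAC.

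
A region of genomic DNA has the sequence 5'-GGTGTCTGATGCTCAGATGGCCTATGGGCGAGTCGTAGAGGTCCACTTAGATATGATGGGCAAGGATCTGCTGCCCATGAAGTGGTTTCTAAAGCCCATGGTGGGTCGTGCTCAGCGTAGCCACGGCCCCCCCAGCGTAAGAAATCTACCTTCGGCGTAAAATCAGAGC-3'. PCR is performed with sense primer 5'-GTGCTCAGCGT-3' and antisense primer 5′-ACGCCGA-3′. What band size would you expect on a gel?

Scanning the template, GTGCTCAGCGT occurs at positions 108–118; this primer anneals to the bottom strand there with its 3' end pointing downstream.
Reverse complement of the reverse primer: TCGGCGT. This occurs on the top strand at positions 152–158.
The product runs from position 108 to position 158, so its length is 158 − 108 + 1 = 51 bp.

51 bp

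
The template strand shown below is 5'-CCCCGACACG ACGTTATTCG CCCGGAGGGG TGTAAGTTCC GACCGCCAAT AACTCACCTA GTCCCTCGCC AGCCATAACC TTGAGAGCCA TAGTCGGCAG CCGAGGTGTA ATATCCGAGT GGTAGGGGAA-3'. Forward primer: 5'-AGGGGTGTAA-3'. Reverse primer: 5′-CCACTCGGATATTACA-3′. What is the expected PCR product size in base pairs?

Scanning the template, AGGGGTGTAA occurs at positions 26–35; this primer anneals to the bottom strand there with its 3' end pointing downstream.
The reverse primer's reverse complement is TGTAATATCCGAGTGG, which matches the template at positions 107–122.
The product runs from position 26 to position 122, so its length is 122 − 26 + 1 = 97 bp.

97 bp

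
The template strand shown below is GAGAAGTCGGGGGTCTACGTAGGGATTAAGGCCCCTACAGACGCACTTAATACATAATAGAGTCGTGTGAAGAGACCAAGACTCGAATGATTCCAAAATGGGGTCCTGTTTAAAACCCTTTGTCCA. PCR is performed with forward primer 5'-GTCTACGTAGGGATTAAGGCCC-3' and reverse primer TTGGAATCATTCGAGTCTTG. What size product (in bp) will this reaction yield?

84 bp

Scanning the template, GTCTACGTAGGGATTAAGGCCC occurs at positions 13–34; this primer anneals to the bottom strand there with its 3' end pointing downstream.
Taking the reverse complement of TTGGAATCATTCGAGTCTTG gives CAAGACTCGAATGATTCCAA, found at positions 77–96 on the template; the primer anneals here to the top strand with its 3' end pointing upstream.
The product runs from position 13 to position 96, so its length is 96 − 13 + 1 = 84 bp.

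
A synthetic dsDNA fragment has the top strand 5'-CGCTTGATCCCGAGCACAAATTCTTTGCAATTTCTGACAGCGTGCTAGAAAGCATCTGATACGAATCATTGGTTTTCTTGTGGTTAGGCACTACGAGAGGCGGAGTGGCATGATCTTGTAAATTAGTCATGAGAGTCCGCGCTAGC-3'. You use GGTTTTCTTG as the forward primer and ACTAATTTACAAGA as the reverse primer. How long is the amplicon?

57 bp

The forward primer matches the template at positions 71–80.
Reverse complement of the reverse primer: TCTTGTAAATTAGT. This occurs on the top strand at positions 114–127.
Product length = (reverse-primer end) − (forward-primer start) + 1 = 127 − 71 + 1 = 57 bp.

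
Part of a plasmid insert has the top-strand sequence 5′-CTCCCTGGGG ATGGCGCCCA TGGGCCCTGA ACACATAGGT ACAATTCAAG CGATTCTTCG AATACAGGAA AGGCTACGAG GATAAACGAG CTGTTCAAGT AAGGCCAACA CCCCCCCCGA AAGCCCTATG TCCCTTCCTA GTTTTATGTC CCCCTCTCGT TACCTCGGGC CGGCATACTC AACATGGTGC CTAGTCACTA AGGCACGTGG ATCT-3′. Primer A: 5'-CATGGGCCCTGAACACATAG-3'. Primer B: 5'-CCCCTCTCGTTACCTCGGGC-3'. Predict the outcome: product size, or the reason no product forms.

No product — both primers anneal to the same strand and extend in the same direction.

Primer A (CATGGGCCCTGAACACATAG) matches the top strand at positions 19–38 (3' end points downstream).
Primer B (CCCCTCTCGTTACCTCGGGC) also matches the top strand directly, at positions 151–170 — its reverse complement GCCCGAGGTAACGAGAGGGG is not present.
Both primers anneal to the bottom strand with 3' ends pointing the same way, so neither can prime synthesis back toward the other.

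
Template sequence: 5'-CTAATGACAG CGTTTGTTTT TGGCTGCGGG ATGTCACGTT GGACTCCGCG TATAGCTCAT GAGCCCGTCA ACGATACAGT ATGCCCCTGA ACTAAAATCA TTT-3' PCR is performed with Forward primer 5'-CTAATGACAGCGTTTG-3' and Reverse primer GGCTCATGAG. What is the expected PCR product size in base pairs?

65 bp

The forward primer matches the template at positions 1–16.
The reverse primer's reverse complement is CTCATGAGCC, which matches the template at positions 56–65.
Amplicon spans positions 1–65: 65 bp.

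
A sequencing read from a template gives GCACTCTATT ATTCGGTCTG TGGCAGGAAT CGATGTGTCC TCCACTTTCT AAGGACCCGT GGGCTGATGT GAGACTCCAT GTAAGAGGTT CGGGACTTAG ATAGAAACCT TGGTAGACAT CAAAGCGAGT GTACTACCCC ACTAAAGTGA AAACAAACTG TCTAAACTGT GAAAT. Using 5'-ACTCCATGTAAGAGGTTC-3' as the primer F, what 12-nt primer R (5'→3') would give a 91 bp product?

5'-TAGACAGTTTGT-3'

The forward primer binds at positions 74–91, so a 91 bp product ends at position 74 + 91 − 1 = 164.
The reverse primer anneals to the top strand over positions 153–164, i.e. to ACAAACTGTCTA.
Its sequence written 5'→3' is the reverse complement: TAGACAGTTTGT.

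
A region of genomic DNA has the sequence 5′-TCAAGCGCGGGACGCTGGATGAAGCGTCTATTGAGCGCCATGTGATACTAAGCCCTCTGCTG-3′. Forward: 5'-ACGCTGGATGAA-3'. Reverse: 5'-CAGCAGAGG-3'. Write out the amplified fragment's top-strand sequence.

5'-ACGCTGGATGAAGCGTCTATTGAGCGCCATGTGATACTAAGCCCTCTGCTG-3'

The forward primer matches the template at positions 12–23.
The reverse primer's reverse complement is CCTCTGCTG, which matches the template at positions 54–62.
The product is the template from position 12 through 62 (51 bp).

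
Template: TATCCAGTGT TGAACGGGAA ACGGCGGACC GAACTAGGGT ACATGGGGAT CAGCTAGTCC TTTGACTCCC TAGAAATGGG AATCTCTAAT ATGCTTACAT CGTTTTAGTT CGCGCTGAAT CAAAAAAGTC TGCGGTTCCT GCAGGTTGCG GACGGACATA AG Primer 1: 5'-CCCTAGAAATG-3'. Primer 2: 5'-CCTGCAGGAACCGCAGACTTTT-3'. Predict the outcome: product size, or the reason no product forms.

Yes — a 78 bp product.

Primer 1 (CCCTAGAAATG) matches the top strand at positions 68–78; it acts as a forward primer.
Primer 2's reverse complement is AAAAGTCTGCGGTTCCTGCAGG, matching the top strand at positions 124–145; it acts as a reverse primer.
The 3' ends face each other across positions 68–145, giving a 78 bp product.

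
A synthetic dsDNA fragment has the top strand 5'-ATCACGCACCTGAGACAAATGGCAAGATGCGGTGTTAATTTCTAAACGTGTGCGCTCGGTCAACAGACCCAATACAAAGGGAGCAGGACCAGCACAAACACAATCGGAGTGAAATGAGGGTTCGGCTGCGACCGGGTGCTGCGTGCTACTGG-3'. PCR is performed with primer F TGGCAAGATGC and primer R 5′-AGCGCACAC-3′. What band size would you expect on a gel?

The forward primer matches the template at positions 20–30.
Taking the reverse complement of AGCGCACAC gives GTGTGCGCT, found at positions 48–56 on the template; the primer anneals here to the top strand with its 3' end pointing upstream.
The product runs from position 20 to position 56, so its length is 56 − 20 + 1 = 37 bp.

37 bp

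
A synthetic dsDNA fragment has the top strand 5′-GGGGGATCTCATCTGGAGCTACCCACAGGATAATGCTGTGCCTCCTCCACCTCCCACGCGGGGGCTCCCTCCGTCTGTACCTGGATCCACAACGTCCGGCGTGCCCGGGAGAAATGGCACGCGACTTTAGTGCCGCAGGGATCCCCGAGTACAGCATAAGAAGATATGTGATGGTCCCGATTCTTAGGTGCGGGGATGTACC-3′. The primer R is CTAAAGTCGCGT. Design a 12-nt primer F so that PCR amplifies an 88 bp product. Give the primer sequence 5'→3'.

5'-TCCTCCACCTCC-3'

The reverse primer's reverse complement ACGCGACTTTAG matches the template at positions 119–130, so the product ends at position 130.
An 88 bp product then starts at position 130 − 88 + 1 = 43.
The forward primer is identical to the top strand there: TCCTCCACCTCC.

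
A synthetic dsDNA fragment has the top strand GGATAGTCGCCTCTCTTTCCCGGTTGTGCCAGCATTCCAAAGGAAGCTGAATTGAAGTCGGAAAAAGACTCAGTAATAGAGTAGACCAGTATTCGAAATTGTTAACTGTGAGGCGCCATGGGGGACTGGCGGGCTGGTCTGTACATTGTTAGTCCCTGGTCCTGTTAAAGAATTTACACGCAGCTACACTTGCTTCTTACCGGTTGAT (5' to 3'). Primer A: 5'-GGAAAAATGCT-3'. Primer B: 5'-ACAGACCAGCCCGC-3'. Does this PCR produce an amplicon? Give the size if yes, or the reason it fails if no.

Primer A (GGAAAAATGCT) does not match the top strand, and its reverse complement AGCATTTTTCC does not match either.
With no annealing site for primer A, no amplification occurs.

No product — primer A has no binding site in the template.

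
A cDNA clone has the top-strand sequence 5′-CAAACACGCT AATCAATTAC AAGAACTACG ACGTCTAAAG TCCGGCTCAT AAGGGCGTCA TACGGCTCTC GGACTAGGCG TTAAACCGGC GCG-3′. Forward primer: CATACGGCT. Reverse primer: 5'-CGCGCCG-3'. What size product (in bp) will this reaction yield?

35 bp

The forward primer matches the template at positions 59–67.
The reverse primer's reverse complement is CGGCGCG, which matches the template at positions 87–93.
Amplicon spans positions 59–93: 35 bp.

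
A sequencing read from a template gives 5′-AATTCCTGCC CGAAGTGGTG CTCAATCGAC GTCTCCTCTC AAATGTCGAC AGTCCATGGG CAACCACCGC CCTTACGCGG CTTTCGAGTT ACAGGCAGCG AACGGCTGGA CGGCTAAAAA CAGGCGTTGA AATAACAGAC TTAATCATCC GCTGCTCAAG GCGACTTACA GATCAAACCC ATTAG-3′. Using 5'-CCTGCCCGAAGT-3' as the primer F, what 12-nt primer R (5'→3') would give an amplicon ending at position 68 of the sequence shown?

The forward primer binds at positions 5–16; the product's 3' end on the top strand is position 68.
The reverse primer anneals to the top strand over positions 57–68, i.e. to TGGGCAACCACC.
Its sequence written 5'→3' is the reverse complement: GGTGGTTGCCCA.

5'-GGTGGTTGCCCA-3'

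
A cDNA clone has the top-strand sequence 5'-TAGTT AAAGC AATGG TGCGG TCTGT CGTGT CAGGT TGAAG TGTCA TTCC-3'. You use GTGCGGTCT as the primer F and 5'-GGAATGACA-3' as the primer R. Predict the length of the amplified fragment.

35 bp

The forward primer matches the template at positions 15–23.
Taking the reverse complement of GGAATGACA gives TGTCATTCC, found at positions 41–49 on the template; the primer anneals here to the top strand with its 3' end pointing upstream.
Amplicon spans positions 15–49: 35 bp.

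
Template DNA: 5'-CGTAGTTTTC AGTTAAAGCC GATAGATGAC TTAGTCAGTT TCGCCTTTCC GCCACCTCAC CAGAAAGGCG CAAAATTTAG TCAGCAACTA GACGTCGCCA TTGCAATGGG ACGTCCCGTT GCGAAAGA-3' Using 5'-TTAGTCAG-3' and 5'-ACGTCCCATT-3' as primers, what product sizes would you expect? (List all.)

84 bp, 38 bp

The forward primer TTAGTCAG matches the top strand at positions 31–38, 77–84.
The reverse primer's reverse complement is AATGGGACGT, matching at positions 105–114.
Each forward site pairs with the reverse site to give a product ending at position 114: sizes 84, 38 bp.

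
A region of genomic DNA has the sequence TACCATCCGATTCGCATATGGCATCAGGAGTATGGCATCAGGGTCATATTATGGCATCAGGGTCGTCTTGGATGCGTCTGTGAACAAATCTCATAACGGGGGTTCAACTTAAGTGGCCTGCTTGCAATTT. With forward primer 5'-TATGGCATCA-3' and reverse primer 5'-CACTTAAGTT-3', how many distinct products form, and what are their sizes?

Three products: 99 bp, 85 bp, 66 bp

The forward primer TATGGCATCA matches the top strand at positions 17–26, 31–40, 50–59.
The reverse primer's reverse complement is AACTTAAGTG, matching at positions 106–115.
Each forward site pairs with the reverse site to give a product ending at position 115: sizes 99, 85, 66 bp.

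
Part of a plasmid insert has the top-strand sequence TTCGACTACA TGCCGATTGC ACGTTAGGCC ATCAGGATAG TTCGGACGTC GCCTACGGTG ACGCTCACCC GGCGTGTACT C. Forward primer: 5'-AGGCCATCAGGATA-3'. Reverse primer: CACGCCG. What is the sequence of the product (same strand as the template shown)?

5'-AGGCCATCAGGATAGTTCGGACGTCGCCTACGGTGACGCTCACCCGGCGTG-3'

Forward primer AGGCCATCAGGATA is found on the top strand at positions 26–39.
Taking the reverse complement of CACGCCG gives CGGCGTG, found at positions 70–76 on the template; the primer anneals here to the top strand with its 3' end pointing upstream.
The product is the template from position 26 through 76 (51 bp).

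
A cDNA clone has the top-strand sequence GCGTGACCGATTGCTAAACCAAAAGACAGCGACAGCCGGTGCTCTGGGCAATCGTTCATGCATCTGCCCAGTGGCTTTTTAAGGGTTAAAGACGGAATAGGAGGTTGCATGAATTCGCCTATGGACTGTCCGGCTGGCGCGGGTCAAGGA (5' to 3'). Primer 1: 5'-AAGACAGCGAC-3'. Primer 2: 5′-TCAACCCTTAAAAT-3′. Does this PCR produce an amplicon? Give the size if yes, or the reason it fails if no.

No product — primer 2 has no binding site in the template.

Primer 2 (TCAACCCTTAAAAT) does not match the top strand, and its reverse complement ATTTTAAGGGTTGA does not match either.
With no annealing site for primer 2, no amplification occurs.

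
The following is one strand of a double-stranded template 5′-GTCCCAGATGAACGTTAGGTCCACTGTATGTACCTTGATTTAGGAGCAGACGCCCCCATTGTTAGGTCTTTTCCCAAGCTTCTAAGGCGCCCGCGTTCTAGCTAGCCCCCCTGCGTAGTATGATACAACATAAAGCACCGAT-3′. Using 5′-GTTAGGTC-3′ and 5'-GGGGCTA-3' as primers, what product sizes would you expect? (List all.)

The forward primer GTTAGGTC matches the top strand at positions 14–21, 61–68.
The reverse primer's reverse complement is TAGCCCC, matching at positions 103–109.
Each forward site pairs with the reverse site to give a product ending at position 109: sizes 96, 49 bp.

96 bp, 49 bp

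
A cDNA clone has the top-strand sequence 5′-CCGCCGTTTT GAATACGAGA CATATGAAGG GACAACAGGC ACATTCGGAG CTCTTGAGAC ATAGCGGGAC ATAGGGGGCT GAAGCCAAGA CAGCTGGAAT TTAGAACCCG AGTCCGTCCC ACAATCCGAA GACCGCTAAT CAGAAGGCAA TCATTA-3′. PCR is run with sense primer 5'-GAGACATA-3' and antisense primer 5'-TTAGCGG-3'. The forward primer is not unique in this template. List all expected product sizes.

The forward primer GAGACATA matches the top strand at positions 17–24, 56–63.
The reverse primer's reverse complement is CCGCTAA, matching at positions 133–139.
Each forward site pairs with the reverse site to give a product ending at position 139: sizes 123, 84 bp.

123 bp, 84 bp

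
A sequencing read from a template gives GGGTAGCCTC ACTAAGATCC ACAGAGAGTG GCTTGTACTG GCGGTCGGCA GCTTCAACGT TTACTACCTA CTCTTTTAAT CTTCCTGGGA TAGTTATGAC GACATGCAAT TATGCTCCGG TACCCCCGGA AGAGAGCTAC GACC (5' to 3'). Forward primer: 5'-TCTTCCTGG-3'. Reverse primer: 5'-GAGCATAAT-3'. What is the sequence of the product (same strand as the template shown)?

Scanning the template, TCTTCCTGG occurs at positions 80–88; this primer anneals to the bottom strand there with its 3' end pointing downstream.
Reverse complement of the reverse primer: ATTATGCTC. This occurs on the top strand at positions 109–117.
The product is the template from position 80 through 117 (38 bp).

5'-TCTTCCTGGGATAGTTATGACGACATGCAATTATGCTC-3'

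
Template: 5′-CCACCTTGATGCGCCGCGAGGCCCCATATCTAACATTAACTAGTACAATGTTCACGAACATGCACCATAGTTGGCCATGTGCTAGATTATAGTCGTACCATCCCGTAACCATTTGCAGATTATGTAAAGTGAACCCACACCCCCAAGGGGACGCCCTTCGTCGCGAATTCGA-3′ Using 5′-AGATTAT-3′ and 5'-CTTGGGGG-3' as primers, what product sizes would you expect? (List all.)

64 bp, 31 bp

The forward primer AGATTAT matches the top strand at positions 84–90, 117–123.
The reverse primer's reverse complement is CCCCCAAG, matching at positions 140–147.
Each forward site pairs with the reverse site to give a product ending at position 147: sizes 64, 31 bp.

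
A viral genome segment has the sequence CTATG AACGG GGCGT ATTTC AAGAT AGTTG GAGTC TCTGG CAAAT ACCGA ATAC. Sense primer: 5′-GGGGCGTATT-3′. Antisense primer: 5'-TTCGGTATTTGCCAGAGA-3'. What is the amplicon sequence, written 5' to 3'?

The forward primer matches the template at positions 9–18.
The reverse primer's reverse complement is TCTCTGGCAAATACCGAA, which matches the template at positions 34–51.
The product is the template from position 9 through 51 (43 bp).

5'-GGGGCGTATTTCAAGATAGTTGGAGTCTCTGGCAAATACCGAA-3'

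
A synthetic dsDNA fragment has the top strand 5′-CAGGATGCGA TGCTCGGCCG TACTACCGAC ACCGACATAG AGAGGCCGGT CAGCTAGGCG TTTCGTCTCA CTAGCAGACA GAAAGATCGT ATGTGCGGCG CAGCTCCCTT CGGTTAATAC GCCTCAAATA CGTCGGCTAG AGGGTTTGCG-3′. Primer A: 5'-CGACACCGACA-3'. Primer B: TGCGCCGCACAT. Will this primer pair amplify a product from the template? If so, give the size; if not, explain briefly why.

Yes — a 76 bp product.

Primer A (CGACACCGACA) matches the top strand at positions 27–37; it acts as a forward primer.
Primer B's reverse complement is ATGTGCGGCGCA, matching the top strand at positions 91–102; it acts as a reverse primer.
The 3' ends face each other across positions 27–102, giving a 76 bp product.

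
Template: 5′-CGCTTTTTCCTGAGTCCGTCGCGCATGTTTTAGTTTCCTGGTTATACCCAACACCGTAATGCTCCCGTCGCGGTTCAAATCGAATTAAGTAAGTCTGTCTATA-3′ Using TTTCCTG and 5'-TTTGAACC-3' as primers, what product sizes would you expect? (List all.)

74 bp, 46 bp

The forward primer TTTCCTG matches the top strand at positions 6–12, 34–40.
The reverse primer's reverse complement is GGTTCAAA, matching at positions 72–79.
Each forward site pairs with the reverse site to give a product ending at position 79: sizes 74, 46 bp.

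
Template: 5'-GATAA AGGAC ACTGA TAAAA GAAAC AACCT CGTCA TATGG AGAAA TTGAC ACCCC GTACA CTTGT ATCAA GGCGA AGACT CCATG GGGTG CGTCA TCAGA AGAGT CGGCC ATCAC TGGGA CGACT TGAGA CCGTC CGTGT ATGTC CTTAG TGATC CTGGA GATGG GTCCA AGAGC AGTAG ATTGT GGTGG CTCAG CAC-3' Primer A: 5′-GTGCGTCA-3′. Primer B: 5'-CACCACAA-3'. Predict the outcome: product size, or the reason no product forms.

Yes — a 102 bp product.

Primer A (GTGCGTCA) matches the top strand at positions 88–95; it acts as a forward primer.
Primer B's reverse complement is TTGTGGTG, matching the top strand at positions 182–189; it acts as a reverse primer.
The 3' ends face each other across positions 88–189, giving a 102 bp product.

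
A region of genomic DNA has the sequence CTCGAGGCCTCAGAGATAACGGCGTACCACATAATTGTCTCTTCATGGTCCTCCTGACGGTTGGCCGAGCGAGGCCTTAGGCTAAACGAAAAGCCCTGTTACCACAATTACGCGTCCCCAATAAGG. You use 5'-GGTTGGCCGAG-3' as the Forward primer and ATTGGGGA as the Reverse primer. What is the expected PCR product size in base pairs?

The forward primer matches the template at positions 59–69.
Taking the reverse complement of ATTGGGGA gives TCCCCAAT, found at positions 115–122 on the template; the primer anneals here to the top strand with its 3' end pointing upstream.
The product runs from position 59 to position 122, so its length is 122 − 59 + 1 = 64 bp.

64 bp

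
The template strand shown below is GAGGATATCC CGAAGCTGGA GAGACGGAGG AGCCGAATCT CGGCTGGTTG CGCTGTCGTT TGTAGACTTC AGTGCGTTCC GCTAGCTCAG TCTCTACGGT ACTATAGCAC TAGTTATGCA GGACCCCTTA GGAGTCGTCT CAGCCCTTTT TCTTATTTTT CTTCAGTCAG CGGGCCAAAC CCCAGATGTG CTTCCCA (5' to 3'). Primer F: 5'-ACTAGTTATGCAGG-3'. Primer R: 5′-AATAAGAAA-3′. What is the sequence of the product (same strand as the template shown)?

5'-ACTAGTTATGCAGGACCCCTTAGGAGTCGTCTCAGCCCTTTTTCTTATT-3'

Forward primer ACTAGTTATGCAGG is found on the top strand at positions 109–122.
Taking the reverse complement of AATAAGAAA gives TTTCTTATT, found at positions 149–157 on the template; the primer anneals here to the top strand with its 3' end pointing upstream.
The product is the template from position 109 through 157 (49 bp).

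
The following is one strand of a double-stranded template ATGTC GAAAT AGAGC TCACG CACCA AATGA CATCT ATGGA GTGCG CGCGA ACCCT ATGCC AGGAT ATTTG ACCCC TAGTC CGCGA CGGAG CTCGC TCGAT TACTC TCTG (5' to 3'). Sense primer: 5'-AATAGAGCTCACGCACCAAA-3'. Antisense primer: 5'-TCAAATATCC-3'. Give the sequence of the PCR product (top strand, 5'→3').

Scanning the template, AATAGAGCTCACGCACCAAA occurs at positions 8–27; this primer anneals to the bottom strand there with its 3' end pointing downstream.
Taking the reverse complement of TCAAATATCC gives GGATATTTGA, found at positions 62–71 on the template; the primer anneals here to the top strand with its 3' end pointing upstream.
The product is the template from position 8 through 71 (64 bp).

5'-AATAGAGCTCACGCACCAAATGACATCTATGGAGTGCGCGCGAACCCTATGCCAGGATATTTGA-3'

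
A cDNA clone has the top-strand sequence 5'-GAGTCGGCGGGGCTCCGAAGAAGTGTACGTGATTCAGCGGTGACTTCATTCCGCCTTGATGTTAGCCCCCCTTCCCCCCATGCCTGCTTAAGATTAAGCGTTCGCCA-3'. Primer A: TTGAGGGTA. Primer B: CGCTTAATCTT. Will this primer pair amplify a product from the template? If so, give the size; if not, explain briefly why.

Primer A (TTGAGGGTA) does not match the top strand, and its reverse complement TACCCTCAA does not match either.
With no annealing site for primer A, no amplification occurs.

No product — primer A has no binding site in the template.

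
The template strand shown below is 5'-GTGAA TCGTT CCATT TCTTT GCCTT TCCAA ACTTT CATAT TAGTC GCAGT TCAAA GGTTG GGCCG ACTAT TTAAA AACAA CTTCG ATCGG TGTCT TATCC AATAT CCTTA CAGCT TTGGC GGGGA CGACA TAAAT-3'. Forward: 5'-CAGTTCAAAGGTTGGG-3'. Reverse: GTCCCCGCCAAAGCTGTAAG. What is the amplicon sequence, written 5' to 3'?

The forward primer matches the template at positions 47–62.
The reverse primer's reverse complement is CTTACAGCTTTGGCGGGGAC, which matches the template at positions 107–126.
The product is the template from position 47 through 126 (80 bp).

5'-CAGTTCAAAGGTTGGGCCGACTATTTAAAAACAACTTCGATCGGTGTCTTATCCAATATCCTTACAGCTTTGGCGGGGAC-3'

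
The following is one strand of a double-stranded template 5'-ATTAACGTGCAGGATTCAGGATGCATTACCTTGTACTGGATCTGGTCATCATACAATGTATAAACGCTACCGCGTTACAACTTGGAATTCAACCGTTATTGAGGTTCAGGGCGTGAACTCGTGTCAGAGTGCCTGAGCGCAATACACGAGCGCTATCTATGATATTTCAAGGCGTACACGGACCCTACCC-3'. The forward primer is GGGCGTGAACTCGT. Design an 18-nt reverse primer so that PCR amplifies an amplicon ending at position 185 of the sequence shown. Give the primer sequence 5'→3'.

The forward primer binds at positions 109–122; the product's 3' end on the top strand is position 185.
The reverse primer anneals to the top strand over positions 168–185, i.e. to CAAGGCGTACACGGACCC.
Its sequence written 5'→3' is the reverse complement: GGGTCCGTGTACGCCTTG.

5'-GGGTCCGTGTACGCCTTG-3'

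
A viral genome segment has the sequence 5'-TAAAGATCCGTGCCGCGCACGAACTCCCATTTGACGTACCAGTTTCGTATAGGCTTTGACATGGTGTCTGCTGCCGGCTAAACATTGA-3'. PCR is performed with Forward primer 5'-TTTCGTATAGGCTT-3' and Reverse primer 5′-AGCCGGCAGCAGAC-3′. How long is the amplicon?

37 bp

Forward primer TTTCGTATAGGCTT is found on the top strand at positions 43–56.
The reverse primer's reverse complement is GTCTGCTGCCGGCT, which matches the template at positions 66–79.
Product length = (reverse-primer end) − (forward-primer start) + 1 = 79 − 43 + 1 = 37 bp.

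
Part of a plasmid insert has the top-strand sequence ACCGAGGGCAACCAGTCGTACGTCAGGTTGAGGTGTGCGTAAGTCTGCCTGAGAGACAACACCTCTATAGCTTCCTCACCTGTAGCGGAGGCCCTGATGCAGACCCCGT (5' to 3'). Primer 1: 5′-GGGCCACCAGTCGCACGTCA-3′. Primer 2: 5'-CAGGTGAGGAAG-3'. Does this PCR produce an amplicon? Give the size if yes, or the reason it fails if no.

No product — primer 1 has no binding site in the template.

Primer 1 (GGGCCACCAGTCGCACGTCA) does not match the top strand, and its reverse complement TGACGTGCGACTGGTGGCCC does not match either.
With no annealing site for primer 1, no amplification occurs.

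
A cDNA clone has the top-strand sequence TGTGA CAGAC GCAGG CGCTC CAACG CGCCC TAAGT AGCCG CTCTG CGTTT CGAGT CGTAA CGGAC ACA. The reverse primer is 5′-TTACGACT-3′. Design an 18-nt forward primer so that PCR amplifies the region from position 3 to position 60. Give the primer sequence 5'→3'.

5'-TGACAGACGCAGGCGCTC-3'

The reverse primer's reverse complement AGTCGTAA matches the template at positions 53–60; the product starts at position 3.
The forward primer is identical to the top strand over positions 3–20: TGACAGACGCAGGCGCTC.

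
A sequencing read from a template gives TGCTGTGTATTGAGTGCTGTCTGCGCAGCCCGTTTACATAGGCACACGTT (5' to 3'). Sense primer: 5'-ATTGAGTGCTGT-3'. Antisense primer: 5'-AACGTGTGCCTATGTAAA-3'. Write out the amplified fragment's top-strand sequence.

The forward primer matches the template at positions 9–20.
Reverse complement of the reverse primer: TTTACATAGGCACACGTT. This occurs on the top strand at positions 33–50.
The product is the template from position 9 through 50 (42 bp).

5'-ATTGAGTGCTGTCTGCGCAGCCCGTTTACATAGGCACACGTT-3'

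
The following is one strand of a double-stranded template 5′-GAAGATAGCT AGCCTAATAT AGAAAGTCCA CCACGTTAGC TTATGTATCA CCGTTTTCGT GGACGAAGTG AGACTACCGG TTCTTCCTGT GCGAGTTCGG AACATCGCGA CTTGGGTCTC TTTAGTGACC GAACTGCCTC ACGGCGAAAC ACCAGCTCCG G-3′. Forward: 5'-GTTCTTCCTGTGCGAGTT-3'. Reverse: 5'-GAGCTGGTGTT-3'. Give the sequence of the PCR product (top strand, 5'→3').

5'-GTTCTTCCTGTGCGAGTTCGGAACATCGCGACTTGGGTCTCTTTAGTGACCGAACTGCCTCACGGCGAAACACCAGCTC-3'

The forward primer matches the template at positions 80–97.
Taking the reverse complement of GAGCTGGTGTT gives AACACCAGCTC, found at positions 148–158 on the template; the primer anneals here to the top strand with its 3' end pointing upstream.
The product is the template from position 80 through 158 (79 bp).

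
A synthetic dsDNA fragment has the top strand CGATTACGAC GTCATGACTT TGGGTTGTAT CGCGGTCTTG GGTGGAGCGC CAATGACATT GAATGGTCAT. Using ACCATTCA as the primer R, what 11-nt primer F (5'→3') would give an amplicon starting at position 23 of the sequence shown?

5'-GGTTGTATCGC-3'

The reverse primer's reverse complement TGAATGGT matches the template at positions 60–67; the product starts at position 23.
The forward primer is identical to the top strand over positions 23–33: GGTTGTATCGC.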